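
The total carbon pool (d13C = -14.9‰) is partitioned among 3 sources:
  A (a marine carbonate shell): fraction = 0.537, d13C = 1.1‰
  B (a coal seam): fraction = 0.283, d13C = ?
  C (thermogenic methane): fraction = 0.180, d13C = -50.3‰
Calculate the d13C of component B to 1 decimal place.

Isotope mass balance: δ_bulk = Σ fᵢ·δᵢ.
-14.9 = 0.537×(1.1) + 0.283×δ_B + 0.180×(-50.3)
0.283·δ_B = -14.9 − (-8.463) = -6.437
δ_B = -6.437 / 0.283 = -22.74‰

-22.7‰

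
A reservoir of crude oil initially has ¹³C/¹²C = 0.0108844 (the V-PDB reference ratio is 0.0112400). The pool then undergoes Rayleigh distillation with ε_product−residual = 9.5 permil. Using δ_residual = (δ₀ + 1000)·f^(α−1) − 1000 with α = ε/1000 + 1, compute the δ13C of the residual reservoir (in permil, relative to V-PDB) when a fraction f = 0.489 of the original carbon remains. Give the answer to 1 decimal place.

δ₀ = (0.0108844/0.0112400 − 1)×1000 = (0.968363 − 1)×1000 = -31.637 permil
α − 1 = ε/1000 = 0.0095
f^(α−1) = 0.489^(0.0095) = 0.993227
δ_res = (-31.637 + 1000) × 0.993227 − 1000 = 961.804 − 1000 = -38.20 permil

-38.2 permil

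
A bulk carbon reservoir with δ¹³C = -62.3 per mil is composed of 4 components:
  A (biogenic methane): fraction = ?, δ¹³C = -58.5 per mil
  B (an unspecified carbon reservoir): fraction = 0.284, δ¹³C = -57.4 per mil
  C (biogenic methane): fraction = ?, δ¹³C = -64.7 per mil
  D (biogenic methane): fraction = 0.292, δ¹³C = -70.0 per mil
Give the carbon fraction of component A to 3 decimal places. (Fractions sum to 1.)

0.302

Let f_A and f_C be the unknown fractions; fractions sum to 1 so f_A + f_C = 0.424.
Mass balance: Σ fᵢ·δᵢ = δ_bulk ⇒ f_A·(-58.5) + f_C·(-64.7) = -62.3 − (-36.742) = -25.558
Substitute f_C = 0.424 − f_A:
f_A·(-58.5 − -64.7) = -25.558 − 0.424×(-64.7) = 1.874
f_A = 1.874 / 6.2 = 0.3023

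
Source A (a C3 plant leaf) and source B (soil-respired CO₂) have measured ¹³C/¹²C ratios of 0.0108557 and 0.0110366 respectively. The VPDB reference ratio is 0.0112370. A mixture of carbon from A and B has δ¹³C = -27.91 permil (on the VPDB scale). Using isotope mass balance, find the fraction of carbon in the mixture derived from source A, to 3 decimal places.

δ_A = (0.0108557/0.0112370 − 1)×1000 = (0.966067 − 1)×1000 = -33.933 permil
δ_B = (0.0110366/0.0112370 − 1)×1000 = (0.982166 − 1)×1000 = -17.834 permil
f_A = (δ_mix − δ_B)/(δ_A − δ_B) = (-27.91 − (-17.834))/(-33.933 − (-17.834))
f_A = -10.076 / -16.099 = 0.6259

0.626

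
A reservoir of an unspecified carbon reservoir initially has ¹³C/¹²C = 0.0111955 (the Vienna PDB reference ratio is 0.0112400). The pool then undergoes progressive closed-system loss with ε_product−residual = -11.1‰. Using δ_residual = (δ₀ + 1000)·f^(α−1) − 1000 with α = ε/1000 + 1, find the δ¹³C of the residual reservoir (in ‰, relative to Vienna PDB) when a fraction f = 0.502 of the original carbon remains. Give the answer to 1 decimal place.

δ₀ = (0.0111955/0.0112400 − 1)×1000 = (0.996041 − 1)×1000 = -3.959‰
α − 1 = ε/1000 = -0.0111
f^(α−1) = 0.502^(-0.0111) = 1.007679
δ_res = (-3.959 + 1000) × 1.007679 − 1000 = 1003.689 − 1000 = 3.69‰

3.7‰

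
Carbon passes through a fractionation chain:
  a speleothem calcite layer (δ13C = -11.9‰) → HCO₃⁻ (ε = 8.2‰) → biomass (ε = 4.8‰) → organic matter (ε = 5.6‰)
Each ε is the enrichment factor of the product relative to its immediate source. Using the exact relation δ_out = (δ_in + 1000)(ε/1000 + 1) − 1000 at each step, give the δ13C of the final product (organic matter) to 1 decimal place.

6.6‰

step 1: δ = (-11.90 + 1000)·(8.2/1000 + 1) − 1000 = -3.80‰
step 2: δ = (-3.80 + 1000)·(4.8/1000 + 1) − 1000 = 0.98‰
step 3: δ = (0.98 + 1000)·(5.6/1000 + 1) − 1000 = 6.59‰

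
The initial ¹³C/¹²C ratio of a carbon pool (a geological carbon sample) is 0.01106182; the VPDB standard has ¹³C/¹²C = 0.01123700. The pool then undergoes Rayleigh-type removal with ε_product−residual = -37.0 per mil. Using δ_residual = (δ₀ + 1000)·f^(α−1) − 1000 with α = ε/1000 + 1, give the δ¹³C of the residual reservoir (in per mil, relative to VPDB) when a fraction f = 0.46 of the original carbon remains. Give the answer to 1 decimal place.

13.1 per mil

δ₀ = (0.01106182/0.01123700 − 1)×1000 = (0.984410 − 1)×1000 = -15.590 per mil
α − 1 = ε/1000 = -0.0370
f^(α−1) = 0.46^(-0.0370) = 1.029148
δ_res = (-15.590 + 1000) × 1.029148 − 1000 = 1013.104 − 1000 = 13.10 per mil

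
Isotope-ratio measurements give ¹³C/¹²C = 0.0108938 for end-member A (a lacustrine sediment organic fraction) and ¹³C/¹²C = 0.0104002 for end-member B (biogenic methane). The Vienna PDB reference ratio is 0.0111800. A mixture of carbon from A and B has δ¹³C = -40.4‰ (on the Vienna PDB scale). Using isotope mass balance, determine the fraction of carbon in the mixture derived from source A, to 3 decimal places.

0.665

δ_A = (0.0108938/0.0111800 − 1)×1000 = (0.974401 − 1)×1000 = -25.599‰
δ_B = (0.0104002/0.0111800 − 1)×1000 = (0.930250 − 1)×1000 = -69.750‰
f_A = (δ_mix − δ_B)/(δ_A − δ_B) = (-40.4 − (-69.750))/(-25.599 − (-69.750))
f_A = 29.350 / 44.150 = 0.6648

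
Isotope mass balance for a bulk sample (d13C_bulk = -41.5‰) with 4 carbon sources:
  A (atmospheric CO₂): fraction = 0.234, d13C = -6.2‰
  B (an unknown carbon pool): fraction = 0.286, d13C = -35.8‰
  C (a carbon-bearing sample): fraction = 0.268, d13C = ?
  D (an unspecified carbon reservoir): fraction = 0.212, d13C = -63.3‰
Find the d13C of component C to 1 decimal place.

-61.2‰

Isotope mass balance: δ_bulk = Σ fᵢ·δᵢ.
-41.5 = 0.234×(-6.2) + 0.286×(-35.8) + 0.268×δ_C + 0.212×(-63.3)
0.268·δ_C = -41.5 − (-25.109) = -16.391
δ_C = -16.391 / 0.268 = -61.16‰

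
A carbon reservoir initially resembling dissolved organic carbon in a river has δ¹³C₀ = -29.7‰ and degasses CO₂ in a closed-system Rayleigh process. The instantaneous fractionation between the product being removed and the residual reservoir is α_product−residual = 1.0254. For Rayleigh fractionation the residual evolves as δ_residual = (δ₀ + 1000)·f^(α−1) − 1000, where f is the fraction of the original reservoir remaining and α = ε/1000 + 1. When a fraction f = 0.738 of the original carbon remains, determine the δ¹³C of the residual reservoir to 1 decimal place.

-37.2‰

Rayleigh residual: δ_res = (δ₀ + 1000)·f^(α−1) − 1000
α − 1 = 0.02540
f^(α−1) = 0.738^(0.02540) = 0.992313
δ_res = (-29.7 + 1000) × 0.992313 − 1000 = 962.841 − 1000 = -37.16‰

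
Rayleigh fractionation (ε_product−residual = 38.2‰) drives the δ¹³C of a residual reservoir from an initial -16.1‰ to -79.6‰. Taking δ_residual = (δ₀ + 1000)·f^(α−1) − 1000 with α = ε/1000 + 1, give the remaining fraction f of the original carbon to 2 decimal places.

0.17

α − 1 = ε/1000 = 0.0382
(δ_res + 1000)/(δ₀ + 1000) = (-79.6 + 1000)/(-16.1 + 1000) = 920.4/983.9 = 0.935461
f = 0.935461^(1/0.0382) = exp(ln(0.935461)/0.0382) = exp(-0.06672/0.0382)
f = exp(-1.7465) = 0.1744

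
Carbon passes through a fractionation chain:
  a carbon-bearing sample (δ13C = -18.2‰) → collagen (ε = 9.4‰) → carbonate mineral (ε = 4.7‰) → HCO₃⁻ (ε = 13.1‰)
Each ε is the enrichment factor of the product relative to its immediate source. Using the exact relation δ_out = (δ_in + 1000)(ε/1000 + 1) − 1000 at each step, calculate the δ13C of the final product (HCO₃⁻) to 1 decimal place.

step 1: δ = (-18.20 + 1000)·(9.4/1000 + 1) − 1000 = -8.97‰
step 2: δ = (-8.97 + 1000)·(4.7/1000 + 1) − 1000 = -4.31‰
step 3: δ = (-4.31 + 1000)·(13.1/1000 + 1) − 1000 = 8.73‰

8.7‰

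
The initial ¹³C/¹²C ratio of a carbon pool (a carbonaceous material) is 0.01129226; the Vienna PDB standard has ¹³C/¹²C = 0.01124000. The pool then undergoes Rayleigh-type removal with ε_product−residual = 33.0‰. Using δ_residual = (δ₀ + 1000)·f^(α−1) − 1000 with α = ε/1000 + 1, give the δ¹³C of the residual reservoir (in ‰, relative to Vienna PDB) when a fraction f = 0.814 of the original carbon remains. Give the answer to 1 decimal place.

δ₀ = (0.01129226/0.01124000 − 1)×1000 = (1.004649 − 1)×1000 = 4.649‰
α − 1 = ε/1000 = 0.0330
f^(α−1) = 0.814^(0.0330) = 0.993232
δ_res = (4.649 + 1000) × 0.993232 − 1000 = 997.850 − 1000 = -2.15‰

-2.2‰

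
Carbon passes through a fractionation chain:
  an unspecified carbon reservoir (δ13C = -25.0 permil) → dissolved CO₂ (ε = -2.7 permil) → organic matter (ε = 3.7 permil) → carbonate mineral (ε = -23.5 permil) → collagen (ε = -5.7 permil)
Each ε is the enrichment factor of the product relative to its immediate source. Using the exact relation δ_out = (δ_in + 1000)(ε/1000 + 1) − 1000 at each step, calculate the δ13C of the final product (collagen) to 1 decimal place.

-52.4 permil

step 1: δ = (-25.00 + 1000)·(-2.7/1000 + 1) − 1000 = -27.63 permil
step 2: δ = (-27.63 + 1000)·(3.7/1000 + 1) − 1000 = -24.03 permil
step 3: δ = (-24.03 + 1000)·(-23.5/1000 + 1) − 1000 = -46.97 permil
step 4: δ = (-46.97 + 1000)·(-5.7/1000 + 1) − 1000 = -52.40 permil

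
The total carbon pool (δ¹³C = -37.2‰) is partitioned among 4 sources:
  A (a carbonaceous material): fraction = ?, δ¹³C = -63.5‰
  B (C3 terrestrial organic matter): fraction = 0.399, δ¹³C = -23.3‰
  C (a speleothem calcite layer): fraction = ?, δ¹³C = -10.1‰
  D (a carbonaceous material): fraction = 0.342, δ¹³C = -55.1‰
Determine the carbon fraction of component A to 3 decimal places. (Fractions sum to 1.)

0.121

Let f_A and f_C be the unknown fractions; fractions sum to 1 so f_A + f_C = 0.259.
Mass balance: Σ fᵢ·δᵢ = δ_bulk ⇒ f_A·(-63.5) + f_C·(-10.1) = -37.2 − (-28.141) = -9.059
Substitute f_C = 0.259 − f_A:
f_A·(-63.5 − -10.1) = -9.059 − 0.259×(-10.1) = -6.443
f_A = -6.443 / -53.4 = 0.1207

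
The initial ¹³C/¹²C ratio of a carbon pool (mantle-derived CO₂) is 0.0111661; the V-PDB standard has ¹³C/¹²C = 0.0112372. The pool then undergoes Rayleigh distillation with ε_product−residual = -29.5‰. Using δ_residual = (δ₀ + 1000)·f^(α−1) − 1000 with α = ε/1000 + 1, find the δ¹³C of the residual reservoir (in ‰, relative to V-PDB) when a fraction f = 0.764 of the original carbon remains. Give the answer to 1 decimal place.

δ₀ = (0.0111661/0.0112372 − 1)×1000 = (0.993673 − 1)×1000 = -6.327‰
α − 1 = ε/1000 = -0.0295
f^(α−1) = 0.764^(-0.0295) = 1.007973
δ_res = (-6.327 + 1000) × 1.007973 − 1000 = 1001.595 − 1000 = 1.60‰

1.6‰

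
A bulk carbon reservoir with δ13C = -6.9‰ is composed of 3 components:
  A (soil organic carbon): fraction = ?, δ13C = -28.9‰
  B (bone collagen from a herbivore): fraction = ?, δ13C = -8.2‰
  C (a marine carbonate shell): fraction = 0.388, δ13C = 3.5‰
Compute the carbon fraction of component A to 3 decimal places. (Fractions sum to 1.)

0.157

Let f_A and f_B be the unknown fractions; fractions sum to 1 so f_A + f_B = 0.612.
Mass balance: Σ fᵢ·δᵢ = δ_bulk ⇒ f_A·(-28.9) + f_B·(-8.2) = -6.9 − (1.358) = -8.258
Substitute f_B = 0.612 − f_A:
f_A·(-28.9 − -8.2) = -8.258 − 0.612×(-8.2) = -3.240
f_A = -3.240 / -20.7 = 0.1565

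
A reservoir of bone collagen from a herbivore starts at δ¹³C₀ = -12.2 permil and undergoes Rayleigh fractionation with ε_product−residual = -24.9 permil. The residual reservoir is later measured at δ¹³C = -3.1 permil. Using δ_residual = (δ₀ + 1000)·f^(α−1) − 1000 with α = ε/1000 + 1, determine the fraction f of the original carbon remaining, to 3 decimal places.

0.692

α − 1 = ε/1000 = -0.0249
(δ_res + 1000)/(δ₀ + 1000) = (-3.1 + 1000)/(-12.2 + 1000) = 996.9/987.8 = 1.009212
f = 1.009212^(1/-0.0249) = exp(ln(1.009212)/-0.0249) = exp(0.00917/-0.0249)
f = exp(-0.3683) = 0.6919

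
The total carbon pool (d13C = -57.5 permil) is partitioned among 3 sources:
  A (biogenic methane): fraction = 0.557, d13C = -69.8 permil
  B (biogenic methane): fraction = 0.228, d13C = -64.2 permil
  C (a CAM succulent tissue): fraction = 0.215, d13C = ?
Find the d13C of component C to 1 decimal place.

Isotope mass balance: δ_bulk = Σ fᵢ·δᵢ.
-57.5 = 0.557×(-69.8) + 0.228×(-64.2) + 0.215×δ_C
0.215·δ_C = -57.5 − (-53.516) = -3.984
δ_C = -3.984 / 0.215 = -18.53 permil

-18.5 permil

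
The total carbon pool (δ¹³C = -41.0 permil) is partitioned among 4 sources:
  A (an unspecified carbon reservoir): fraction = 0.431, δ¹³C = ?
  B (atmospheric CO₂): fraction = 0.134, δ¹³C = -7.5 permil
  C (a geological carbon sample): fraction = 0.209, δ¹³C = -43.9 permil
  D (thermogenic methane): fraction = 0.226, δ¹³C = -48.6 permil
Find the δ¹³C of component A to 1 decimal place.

Isotope mass balance: δ_bulk = Σ fᵢ·δᵢ.
-41.0 = 0.431×δ_A + 0.134×(-7.5) + 0.209×(-43.9) + 0.226×(-48.6)
0.431·δ_A = -41.0 − (-21.164) = -19.836
δ_A = -19.836 / 0.431 = -46.02 permil

-46.0 permil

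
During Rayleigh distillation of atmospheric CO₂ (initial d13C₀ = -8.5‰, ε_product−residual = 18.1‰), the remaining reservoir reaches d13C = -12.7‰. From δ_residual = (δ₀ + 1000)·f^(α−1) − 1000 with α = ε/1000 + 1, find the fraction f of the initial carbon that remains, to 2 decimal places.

0.79

α − 1 = ε/1000 = 0.0181
(δ_res + 1000)/(δ₀ + 1000) = (-12.7 + 1000)/(-8.5 + 1000) = 987.3/991.5 = 0.995764
f = 0.995764^(1/0.0181) = exp(ln(0.995764)/0.0181) = exp(-0.00425/0.0181)
f = exp(-0.2345) = 0.7909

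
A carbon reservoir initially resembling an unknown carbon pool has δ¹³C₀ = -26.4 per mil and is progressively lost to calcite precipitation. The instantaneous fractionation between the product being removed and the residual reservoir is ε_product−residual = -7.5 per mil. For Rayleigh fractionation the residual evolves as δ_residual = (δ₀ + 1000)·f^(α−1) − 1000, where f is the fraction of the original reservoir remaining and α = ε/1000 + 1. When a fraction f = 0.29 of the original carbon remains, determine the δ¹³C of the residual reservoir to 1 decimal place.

Rayleigh residual: δ_res = (δ₀ + 1000)·f^(α−1) − 1000
α = ε/1000 + 1 = 0.99250, so α − 1 = -0.00750
f^(α−1) = 0.29^(-0.00750) = 1.009327
δ_res = (-26.4 + 1000) × 1.009327 − 1000 = 982.681 − 1000 = -17.32 per mil

-17.3 per mil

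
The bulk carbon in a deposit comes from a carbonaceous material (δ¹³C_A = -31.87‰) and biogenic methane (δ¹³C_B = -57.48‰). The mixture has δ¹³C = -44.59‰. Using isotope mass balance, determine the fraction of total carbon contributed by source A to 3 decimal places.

δ_mix = f_A·δ_A + (1 − f_A)·δ_B  ⇒  f_A = (δ_mix − δ_B)/(δ_A − δ_B)
f_A = (-44.59 − (-57.48)) / (-31.87 − (-57.48))
f_A = 12.89 / 25.61 = 0.5033

0.503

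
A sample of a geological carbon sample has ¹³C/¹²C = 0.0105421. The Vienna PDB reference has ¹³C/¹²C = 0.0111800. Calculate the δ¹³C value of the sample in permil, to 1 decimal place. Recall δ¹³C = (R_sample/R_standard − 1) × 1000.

-57.1 permil

δ¹³C = (R_sample / R_standard − 1) × 1000
R_sample / R_standard = 0.0105421 / 0.0111800 = 0.942943
δ¹³C = (0.942943 − 1) × 1000 = -57.06 permil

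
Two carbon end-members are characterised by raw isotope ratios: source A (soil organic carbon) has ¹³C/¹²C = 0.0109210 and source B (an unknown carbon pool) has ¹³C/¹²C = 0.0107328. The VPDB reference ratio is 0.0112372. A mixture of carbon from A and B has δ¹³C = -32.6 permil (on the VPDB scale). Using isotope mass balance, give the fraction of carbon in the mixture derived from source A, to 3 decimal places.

δ_A = (0.0109210/0.0112372 − 1)×1000 = (0.971861 − 1)×1000 = -28.139 permil
δ_B = (0.0107328/0.0112372 − 1)×1000 = (0.955113 − 1)×1000 = -44.887 permil
f_A = (δ_mix − δ_B)/(δ_A − δ_B) = (-32.6 − (-44.887))/(-28.139 − (-44.887))
f_A = 12.287 / 16.748 = 0.7336

0.734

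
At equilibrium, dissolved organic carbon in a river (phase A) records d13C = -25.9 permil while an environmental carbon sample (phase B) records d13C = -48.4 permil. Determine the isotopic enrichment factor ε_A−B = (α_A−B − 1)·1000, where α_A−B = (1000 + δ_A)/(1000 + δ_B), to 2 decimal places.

α_A−B = (1000 + -25.9) / (1000 + -48.4) = 974.1 / 951.6 = 1.023644
ε_A−B = (1.023644 − 1) × 1000 = 23.644 permil
(The approximation ε ≈ δ_A − δ_B would give 22.5 permil.)

23.64 permil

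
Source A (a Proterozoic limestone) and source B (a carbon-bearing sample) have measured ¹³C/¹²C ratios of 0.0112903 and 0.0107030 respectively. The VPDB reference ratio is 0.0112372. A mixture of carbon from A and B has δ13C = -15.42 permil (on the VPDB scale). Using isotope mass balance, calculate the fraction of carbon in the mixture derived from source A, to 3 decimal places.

0.615

δ_A = (0.0112903/0.0112372 − 1)×1000 = (1.004725 − 1)×1000 = 4.725 permil
δ_B = (0.0107030/0.0112372 − 1)×1000 = (0.952461 − 1)×1000 = -47.539 permil
f_A = (δ_mix − δ_B)/(δ_A − δ_B) = (-15.42 − (-47.539))/(4.725 − (-47.539))
f_A = 32.119 / 52.264 = 0.6145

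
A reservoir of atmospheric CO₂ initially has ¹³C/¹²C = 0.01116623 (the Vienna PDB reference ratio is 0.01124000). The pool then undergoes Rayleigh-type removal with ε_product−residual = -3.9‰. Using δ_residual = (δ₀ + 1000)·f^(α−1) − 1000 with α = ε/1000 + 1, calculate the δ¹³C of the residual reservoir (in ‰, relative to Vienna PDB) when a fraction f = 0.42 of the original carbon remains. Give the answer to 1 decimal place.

-3.2‰

δ₀ = (0.01116623/0.01124000 − 1)×1000 = (0.993437 − 1)×1000 = -6.563‰
α − 1 = ε/1000 = -0.0039
f^(α−1) = 0.42^(-0.0039) = 1.003389
δ_res = (-6.563 + 1000) × 1.003389 − 1000 = 996.804 − 1000 = -3.20‰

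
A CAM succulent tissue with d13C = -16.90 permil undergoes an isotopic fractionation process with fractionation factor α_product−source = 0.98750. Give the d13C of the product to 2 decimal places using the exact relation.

δ_product = (δ_source + 1000)·α − 1000
δ_product = (-16.90 + 1000) × 0.98750 − 1000
δ_product = 970.811 − 1000 = -29.189 permil

-29.19 permil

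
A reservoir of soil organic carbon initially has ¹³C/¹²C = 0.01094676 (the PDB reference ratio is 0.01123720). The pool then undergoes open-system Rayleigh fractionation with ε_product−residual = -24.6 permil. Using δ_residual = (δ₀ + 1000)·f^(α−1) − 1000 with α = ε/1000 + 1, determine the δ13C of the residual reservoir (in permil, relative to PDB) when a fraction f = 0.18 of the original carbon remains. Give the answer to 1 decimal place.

δ₀ = (0.01094676/0.01123720 − 1)×1000 = (0.974154 − 1)×1000 = -25.846 permil
α − 1 = ε/1000 = -0.0246
f^(α−1) = 0.18^(-0.0246) = 1.043086
δ_res = (-25.846 + 1000) × 1.043086 − 1000 = 1016.127 − 1000 = 16.13 permil

16.1 permil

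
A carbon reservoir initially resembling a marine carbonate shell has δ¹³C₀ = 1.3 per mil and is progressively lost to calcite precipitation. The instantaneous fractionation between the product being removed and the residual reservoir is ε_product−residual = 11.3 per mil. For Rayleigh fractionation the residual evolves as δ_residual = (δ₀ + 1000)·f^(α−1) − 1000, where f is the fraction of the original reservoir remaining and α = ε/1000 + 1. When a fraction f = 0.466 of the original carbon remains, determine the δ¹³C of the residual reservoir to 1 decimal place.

Rayleigh residual: δ_res = (δ₀ + 1000)·f^(α−1) − 1000
α = ε/1000 + 1 = 1.01130, so α − 1 = 0.01130
f^(α−1) = 0.466^(0.01130) = 0.991409
δ_res = (1.3 + 1000) × 0.991409 − 1000 = 992.698 − 1000 = -7.30 per mil

-7.3 per mil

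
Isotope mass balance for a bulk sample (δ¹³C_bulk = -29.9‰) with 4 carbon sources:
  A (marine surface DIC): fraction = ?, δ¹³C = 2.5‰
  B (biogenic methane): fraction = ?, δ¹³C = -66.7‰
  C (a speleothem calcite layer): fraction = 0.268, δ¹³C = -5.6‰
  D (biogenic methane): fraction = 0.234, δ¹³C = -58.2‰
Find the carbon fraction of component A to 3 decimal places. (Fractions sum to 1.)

Let f_A and f_B be the unknown fractions; fractions sum to 1 so f_A + f_B = 0.498.
Mass balance: Σ fᵢ·δᵢ = δ_bulk ⇒ f_A·(2.5) + f_B·(-66.7) = -29.9 − (-15.120) = -14.780
Substitute f_B = 0.498 − f_A:
f_A·(2.5 − -66.7) = -14.780 − 0.498×(-66.7) = 18.436
f_A = 18.436 / 69.2 = 0.2664

0.266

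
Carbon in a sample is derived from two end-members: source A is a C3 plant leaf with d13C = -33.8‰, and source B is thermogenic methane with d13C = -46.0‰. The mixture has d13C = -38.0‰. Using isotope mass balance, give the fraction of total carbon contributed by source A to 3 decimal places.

0.656

δ_mix = f_A·δ_A + (1 − f_A)·δ_B  ⇒  f_A = (δ_mix − δ_B)/(δ_A − δ_B)
f_A = (-38.0 − (-46.0)) / (-33.8 − (-46.0))
f_A = 8.0 / 12.2 = 0.6557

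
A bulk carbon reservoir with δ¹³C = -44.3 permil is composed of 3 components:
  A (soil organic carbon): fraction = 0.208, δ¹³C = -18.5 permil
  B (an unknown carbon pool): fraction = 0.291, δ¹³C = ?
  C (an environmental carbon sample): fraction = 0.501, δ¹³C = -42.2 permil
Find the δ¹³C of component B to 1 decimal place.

-66.4 permil

Isotope mass balance: δ_bulk = Σ fᵢ·δᵢ.
-44.3 = 0.208×(-18.5) + 0.291×δ_B + 0.501×(-42.2)
0.291·δ_B = -44.3 − (-24.990) = -19.310
δ_B = -19.310 / 0.291 = -66.36 permil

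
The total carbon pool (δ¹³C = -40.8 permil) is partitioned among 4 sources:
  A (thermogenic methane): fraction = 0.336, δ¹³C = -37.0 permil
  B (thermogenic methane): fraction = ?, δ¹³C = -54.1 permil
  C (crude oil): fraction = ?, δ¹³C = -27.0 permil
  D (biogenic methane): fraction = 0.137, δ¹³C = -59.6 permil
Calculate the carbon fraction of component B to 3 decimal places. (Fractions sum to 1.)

Let f_B and f_C be the unknown fractions; fractions sum to 1 so f_B + f_C = 0.527.
Mass balance: Σ fᵢ·δᵢ = δ_bulk ⇒ f_B·(-54.1) + f_C·(-27.0) = -40.8 − (-20.597) = -20.203
Substitute f_C = 0.527 − f_B:
f_B·(-54.1 − -27.0) = -20.203 − 0.527×(-27.0) = -5.974
f_B = -5.974 / -27.1 = 0.2204

0.220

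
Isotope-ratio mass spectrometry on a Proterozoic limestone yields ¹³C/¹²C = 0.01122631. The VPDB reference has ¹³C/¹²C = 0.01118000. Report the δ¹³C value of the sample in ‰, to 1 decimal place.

δ¹³C = (R_sample / R_standard − 1) × 1000
R_sample / R_standard = 0.01122631 / 0.01118000 = 1.004142
δ¹³C = (1.004142 − 1) × 1000 = 4.14‰

4.1‰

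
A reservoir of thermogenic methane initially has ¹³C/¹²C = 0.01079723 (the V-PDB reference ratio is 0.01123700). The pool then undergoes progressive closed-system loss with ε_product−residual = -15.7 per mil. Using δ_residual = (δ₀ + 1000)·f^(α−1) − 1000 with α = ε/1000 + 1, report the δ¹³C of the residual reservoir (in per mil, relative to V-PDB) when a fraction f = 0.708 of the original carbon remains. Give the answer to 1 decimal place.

δ₀ = (0.01079723/0.01123700 − 1)×1000 = (0.960864 − 1)×1000 = -39.136 per mil
α − 1 = ε/1000 = -0.0157
f^(α−1) = 0.708^(-0.0157) = 1.005436
δ_res = (-39.136 + 1000) × 1.005436 − 1000 = 966.087 − 1000 = -33.91 per mil

-33.9 per mil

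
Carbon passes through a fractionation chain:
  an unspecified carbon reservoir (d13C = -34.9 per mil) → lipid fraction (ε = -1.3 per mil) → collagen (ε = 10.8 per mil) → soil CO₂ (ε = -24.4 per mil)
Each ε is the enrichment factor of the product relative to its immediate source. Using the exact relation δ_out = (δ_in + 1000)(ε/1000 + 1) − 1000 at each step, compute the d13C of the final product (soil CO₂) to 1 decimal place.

-49.5 per mil

step 1: δ = (-34.90 + 1000)·(-1.3/1000 + 1) − 1000 = -36.15 per mil
step 2: δ = (-36.15 + 1000)·(10.8/1000 + 1) − 1000 = -25.75 per mil
step 3: δ = (-25.75 + 1000)·(-24.4/1000 + 1) − 1000 = -49.52 per mil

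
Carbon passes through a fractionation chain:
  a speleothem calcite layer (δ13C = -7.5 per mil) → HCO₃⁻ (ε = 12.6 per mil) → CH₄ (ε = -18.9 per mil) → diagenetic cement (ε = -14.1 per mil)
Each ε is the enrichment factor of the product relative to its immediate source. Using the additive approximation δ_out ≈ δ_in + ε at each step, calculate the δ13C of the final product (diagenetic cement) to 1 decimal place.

-27.9 per mil

step 1: δ ≈ -7.5 + (12.6) = 5.1 per mil
step 2: δ ≈ 5.1 + (-18.9) = -13.8 per mil
step 3: δ ≈ -13.8 + (-14.1) = -27.9 per mil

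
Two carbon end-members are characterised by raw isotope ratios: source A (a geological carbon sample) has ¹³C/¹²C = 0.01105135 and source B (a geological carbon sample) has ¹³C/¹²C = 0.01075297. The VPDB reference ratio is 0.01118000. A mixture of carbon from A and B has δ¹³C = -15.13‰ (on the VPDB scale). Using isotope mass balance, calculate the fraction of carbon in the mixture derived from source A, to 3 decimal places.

δ_A = (0.01105135/0.01118000 − 1)×1000 = (0.988493 − 1)×1000 = -11.507‰
δ_B = (0.01075297/0.01118000 − 1)×1000 = (0.961804 − 1)×1000 = -38.196‰
f_A = (δ_mix − δ_B)/(δ_A − δ_B) = (-15.13 − (-38.196))/(-11.507 − (-38.196))
f_A = 23.066 / 26.689 = 0.8643

0.864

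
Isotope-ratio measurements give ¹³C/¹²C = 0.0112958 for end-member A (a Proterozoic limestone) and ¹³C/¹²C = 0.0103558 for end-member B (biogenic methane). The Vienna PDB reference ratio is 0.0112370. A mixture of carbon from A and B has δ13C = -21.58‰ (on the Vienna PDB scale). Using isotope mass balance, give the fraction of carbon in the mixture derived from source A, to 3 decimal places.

0.679

δ_A = (0.0112958/0.0112370 − 1)×1000 = (1.005233 − 1)×1000 = 5.233‰
δ_B = (0.0103558/0.0112370 − 1)×1000 = (0.921580 − 1)×1000 = -78.420‰
f_A = (δ_mix − δ_B)/(δ_A − δ_B) = (-21.58 − (-78.420))/(5.233 − (-78.420))
f_A = 56.840 / 83.652 = 0.6795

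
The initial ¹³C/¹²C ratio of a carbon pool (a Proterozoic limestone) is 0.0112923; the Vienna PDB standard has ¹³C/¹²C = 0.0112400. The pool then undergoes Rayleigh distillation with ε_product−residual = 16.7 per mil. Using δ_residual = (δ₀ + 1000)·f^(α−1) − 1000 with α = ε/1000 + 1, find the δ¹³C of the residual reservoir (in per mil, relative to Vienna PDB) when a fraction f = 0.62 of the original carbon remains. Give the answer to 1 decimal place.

δ₀ = (0.0112923/0.0112400 − 1)×1000 = (1.004653 − 1)×1000 = 4.653 per mil
α − 1 = ε/1000 = 0.0167
f^(α−1) = 0.62^(0.0167) = 0.992049
δ_res = (4.653 + 1000) × 0.992049 − 1000 = 996.665 − 1000 = -3.34 per mil

-3.3 per mil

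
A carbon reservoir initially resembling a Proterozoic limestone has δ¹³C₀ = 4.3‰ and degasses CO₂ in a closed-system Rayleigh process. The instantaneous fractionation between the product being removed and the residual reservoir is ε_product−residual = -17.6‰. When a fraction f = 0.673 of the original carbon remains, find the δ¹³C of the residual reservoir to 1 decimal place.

Rayleigh residual: δ_res = (δ₀ + 1000)·f^(α−1) − 1000
α = ε/1000 + 1 = 0.98240, so α − 1 = -0.01760
f^(α−1) = 0.673^(-0.01760) = 1.006994
δ_res = (4.3 + 1000) × 1.006994 − 1000 = 1011.324 − 1000 = 11.32‰

11.3‰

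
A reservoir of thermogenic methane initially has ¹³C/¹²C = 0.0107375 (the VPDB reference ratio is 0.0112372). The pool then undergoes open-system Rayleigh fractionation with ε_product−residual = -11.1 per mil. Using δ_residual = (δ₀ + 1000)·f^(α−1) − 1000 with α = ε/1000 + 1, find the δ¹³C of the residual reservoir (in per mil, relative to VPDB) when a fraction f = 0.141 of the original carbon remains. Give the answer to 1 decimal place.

δ₀ = (0.0107375/0.0112372 − 1)×1000 = (0.955532 − 1)×1000 = -44.468 per mil
α − 1 = ε/1000 = -0.0111
f^(α−1) = 0.141^(-0.0111) = 1.021983
δ_res = (-44.468 + 1000) × 1.021983 − 1000 = 976.537 − 1000 = -23.46 per mil

-23.5 per mil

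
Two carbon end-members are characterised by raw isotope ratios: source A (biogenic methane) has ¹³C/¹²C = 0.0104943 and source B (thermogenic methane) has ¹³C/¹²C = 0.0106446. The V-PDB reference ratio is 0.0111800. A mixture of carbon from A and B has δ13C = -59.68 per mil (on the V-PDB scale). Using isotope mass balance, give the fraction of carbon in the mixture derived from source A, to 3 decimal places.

0.877

δ_A = (0.0104943/0.0111800 − 1)×1000 = (0.938667 − 1)×1000 = -61.333 per mil
δ_B = (0.0106446/0.0111800 − 1)×1000 = (0.952111 − 1)×1000 = -47.889 per mil
f_A = (δ_mix − δ_B)/(δ_A − δ_B) = (-59.68 − (-47.889))/(-61.333 − (-47.889))
f_A = -11.791 / -13.444 = 0.8771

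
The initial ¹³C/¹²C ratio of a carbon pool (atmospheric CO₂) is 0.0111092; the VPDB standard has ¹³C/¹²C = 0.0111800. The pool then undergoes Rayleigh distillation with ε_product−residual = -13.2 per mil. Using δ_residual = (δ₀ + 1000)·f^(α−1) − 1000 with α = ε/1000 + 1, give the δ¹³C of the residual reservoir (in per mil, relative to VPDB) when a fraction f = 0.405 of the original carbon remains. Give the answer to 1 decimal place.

δ₀ = (0.0111092/0.0111800 − 1)×1000 = (0.993667 − 1)×1000 = -6.333 per mil
α − 1 = ε/1000 = -0.0132
f^(α−1) = 0.405^(-0.0132) = 1.012003
δ_res = (-6.333 + 1000) × 1.012003 − 1000 = 1005.594 − 1000 = 5.59 per mil

5.6 per mil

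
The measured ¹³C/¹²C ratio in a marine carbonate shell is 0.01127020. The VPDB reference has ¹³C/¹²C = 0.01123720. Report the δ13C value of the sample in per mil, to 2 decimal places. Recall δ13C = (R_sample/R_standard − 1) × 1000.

δ13C = (R_sample / R_standard − 1) × 1000
R_sample / R_standard = 0.01127020 / 0.01123720 = 1.002937
δ13C = (1.002937 − 1) × 1000 = 2.937 per mil

2.94 per mil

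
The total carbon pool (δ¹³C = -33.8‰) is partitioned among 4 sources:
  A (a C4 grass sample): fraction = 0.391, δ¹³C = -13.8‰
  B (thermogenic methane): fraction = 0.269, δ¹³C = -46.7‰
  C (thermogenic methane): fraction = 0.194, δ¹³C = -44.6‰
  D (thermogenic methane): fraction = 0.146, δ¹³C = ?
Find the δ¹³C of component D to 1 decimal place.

Isotope mass balance: δ_bulk = Σ fᵢ·δᵢ.
-33.8 = 0.391×(-13.8) + 0.269×(-46.7) + 0.194×(-44.6) + 0.146×δ_D
0.146·δ_D = -33.8 − (-26.611) = -7.189
δ_D = -7.189 / 0.146 = -49.24‰

-49.2‰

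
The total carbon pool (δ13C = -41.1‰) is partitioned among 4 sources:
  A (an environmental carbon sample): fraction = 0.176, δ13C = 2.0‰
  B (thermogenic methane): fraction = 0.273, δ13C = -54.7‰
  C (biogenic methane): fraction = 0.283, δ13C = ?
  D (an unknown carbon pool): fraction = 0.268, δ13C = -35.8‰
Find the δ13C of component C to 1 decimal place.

-59.8‰

Isotope mass balance: δ_bulk = Σ fᵢ·δᵢ.
-41.1 = 0.176×(2.0) + 0.273×(-54.7) + 0.283×δ_C + 0.268×(-35.8)
0.283·δ_C = -41.1 − (-24.176) = -16.924
δ_C = -16.924 / 0.283 = -59.80‰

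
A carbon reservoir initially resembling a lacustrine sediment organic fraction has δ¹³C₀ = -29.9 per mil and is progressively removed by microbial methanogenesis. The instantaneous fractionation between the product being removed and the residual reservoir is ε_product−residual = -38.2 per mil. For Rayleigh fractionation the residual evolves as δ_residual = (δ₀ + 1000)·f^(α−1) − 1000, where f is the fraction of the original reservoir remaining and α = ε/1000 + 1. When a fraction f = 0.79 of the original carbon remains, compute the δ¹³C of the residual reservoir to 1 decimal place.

Rayleigh residual: δ_res = (δ₀ + 1000)·f^(α−1) − 1000
α = ε/1000 + 1 = 0.96180, so α − 1 = -0.03820
f^(α−1) = 0.79^(-0.03820) = 1.009045
δ_res = (-29.9 + 1000) × 1.009045 − 1000 = 978.875 − 1000 = -21.13 per mil

-21.1 per mil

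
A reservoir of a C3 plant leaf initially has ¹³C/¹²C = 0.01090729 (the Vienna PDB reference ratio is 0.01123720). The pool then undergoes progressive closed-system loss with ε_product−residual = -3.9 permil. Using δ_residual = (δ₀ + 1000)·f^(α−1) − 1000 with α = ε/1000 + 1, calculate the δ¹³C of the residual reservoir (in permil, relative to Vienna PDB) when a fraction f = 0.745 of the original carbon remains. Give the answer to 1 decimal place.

-28.2 permil

δ₀ = (0.01090729/0.01123720 − 1)×1000 = (0.970641 − 1)×1000 = -29.359 permil
α − 1 = ε/1000 = -0.0039
f^(α−1) = 0.745^(-0.0039) = 1.001149
δ_res = (-29.359 + 1000) × 1.001149 − 1000 = 971.756 − 1000 = -28.24 permil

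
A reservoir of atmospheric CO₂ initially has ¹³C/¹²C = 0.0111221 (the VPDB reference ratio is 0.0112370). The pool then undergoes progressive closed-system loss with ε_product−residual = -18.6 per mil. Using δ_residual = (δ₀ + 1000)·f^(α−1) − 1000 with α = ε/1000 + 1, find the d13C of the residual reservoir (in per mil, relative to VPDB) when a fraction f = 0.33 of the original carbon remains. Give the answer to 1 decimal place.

δ₀ = (0.0111221/0.0112370 − 1)×1000 = (0.989775 − 1)×1000 = -10.225 per mil
α − 1 = ε/1000 = -0.0186
f^(α−1) = 0.33^(-0.0186) = 1.020835
δ_res = (-10.225 + 1000) × 1.020835 − 1000 = 1010.397 − 1000 = 10.40 per mil

10.4 per mil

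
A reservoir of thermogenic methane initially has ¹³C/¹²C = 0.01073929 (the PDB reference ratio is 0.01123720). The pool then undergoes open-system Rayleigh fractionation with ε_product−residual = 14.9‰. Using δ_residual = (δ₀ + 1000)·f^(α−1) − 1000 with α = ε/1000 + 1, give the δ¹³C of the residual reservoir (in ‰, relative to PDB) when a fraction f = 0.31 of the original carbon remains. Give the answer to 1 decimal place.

-60.8‰

δ₀ = (0.01073929/0.01123720 − 1)×1000 = (0.955691 − 1)×1000 = -44.309‰
α − 1 = ε/1000 = 0.0149
f^(α−1) = 0.31^(0.0149) = 0.982701
δ_res = (-44.309 + 1000) × 0.982701 − 1000 = 939.158 − 1000 = -60.84‰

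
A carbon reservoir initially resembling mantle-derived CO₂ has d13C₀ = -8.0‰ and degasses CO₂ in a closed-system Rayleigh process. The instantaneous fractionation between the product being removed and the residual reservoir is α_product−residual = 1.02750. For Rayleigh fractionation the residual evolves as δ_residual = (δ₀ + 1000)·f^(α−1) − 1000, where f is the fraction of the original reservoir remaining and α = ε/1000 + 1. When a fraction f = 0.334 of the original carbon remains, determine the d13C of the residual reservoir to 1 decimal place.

Rayleigh residual: δ_res = (δ₀ + 1000)·f^(α−1) − 1000
α − 1 = 0.02750
f^(α−1) = 0.334^(0.02750) = 0.970293
δ_res = (-8.0 + 1000) × 0.970293 − 1000 = 962.531 − 1000 = -37.47‰

-37.5‰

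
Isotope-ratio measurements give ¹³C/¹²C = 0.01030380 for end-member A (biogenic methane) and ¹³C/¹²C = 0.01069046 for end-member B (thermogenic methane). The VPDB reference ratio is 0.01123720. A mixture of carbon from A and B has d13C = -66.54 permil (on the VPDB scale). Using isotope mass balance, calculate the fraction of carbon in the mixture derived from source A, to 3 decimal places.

0.520

δ_A = (0.01030380/0.01123720 − 1)×1000 = (0.916937 − 1)×1000 = -83.063 permil
δ_B = (0.01069046/0.01123720 − 1)×1000 = (0.951346 − 1)×1000 = -48.654 permil
f_A = (δ_mix − δ_B)/(δ_A − δ_B) = (-66.54 − (-48.654))/(-83.063 − (-48.654))
f_A = -17.886 / -34.409 = 0.5198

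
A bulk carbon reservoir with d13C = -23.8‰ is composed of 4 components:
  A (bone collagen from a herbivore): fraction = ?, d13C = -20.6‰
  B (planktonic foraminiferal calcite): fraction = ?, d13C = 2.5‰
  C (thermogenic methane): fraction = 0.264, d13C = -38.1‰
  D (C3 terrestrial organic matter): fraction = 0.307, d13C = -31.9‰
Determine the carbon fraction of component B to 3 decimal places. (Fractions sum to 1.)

0.212

Let f_B and f_A be the unknown fractions; fractions sum to 1 so f_B + f_A = 0.429.
Mass balance: Σ fᵢ·δᵢ = δ_bulk ⇒ f_B·(2.5) + f_A·(-20.6) = -23.8 − (-19.852) = -3.948
Substitute f_A = 0.429 − f_B:
f_B·(2.5 − -20.6) = -3.948 − 0.429×(-20.6) = 4.889
f_B = 4.889 / 23.1 = 0.2116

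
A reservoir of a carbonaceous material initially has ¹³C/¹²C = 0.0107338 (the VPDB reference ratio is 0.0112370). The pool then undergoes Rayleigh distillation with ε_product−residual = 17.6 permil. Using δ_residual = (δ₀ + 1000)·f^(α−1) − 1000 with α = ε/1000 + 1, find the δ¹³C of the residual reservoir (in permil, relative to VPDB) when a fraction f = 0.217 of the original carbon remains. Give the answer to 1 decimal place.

-70.1 permil

δ₀ = (0.0107338/0.0112370 − 1)×1000 = (0.955219 − 1)×1000 = -44.781 permil
α − 1 = ε/1000 = 0.0176
f^(α−1) = 0.217^(0.0176) = 0.973468
δ_res = (-44.781 + 1000) × 0.973468 − 1000 = 929.876 − 1000 = -70.12 permil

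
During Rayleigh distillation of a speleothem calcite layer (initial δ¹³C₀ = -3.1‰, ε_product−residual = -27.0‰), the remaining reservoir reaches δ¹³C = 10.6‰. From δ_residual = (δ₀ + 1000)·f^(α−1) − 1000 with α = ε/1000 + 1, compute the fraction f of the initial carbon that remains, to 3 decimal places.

0.603

α − 1 = ε/1000 = -0.0270
(δ_res + 1000)/(δ₀ + 1000) = (10.6 + 1000)/(-3.1 + 1000) = 1010.6/996.9 = 1.013743
f = 1.013743^(1/-0.0270) = exp(ln(1.013743)/-0.0270) = exp(0.01365/-0.0270)
f = exp(-0.5055) = 0.6032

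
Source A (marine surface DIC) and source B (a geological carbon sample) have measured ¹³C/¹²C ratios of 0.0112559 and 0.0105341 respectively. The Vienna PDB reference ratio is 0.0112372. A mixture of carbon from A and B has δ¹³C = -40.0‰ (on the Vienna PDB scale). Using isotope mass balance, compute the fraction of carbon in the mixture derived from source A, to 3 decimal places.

δ_A = (0.0112559/0.0112372 − 1)×1000 = (1.001664 − 1)×1000 = 1.664‰
δ_B = (0.0105341/0.0112372 − 1)×1000 = (0.937431 − 1)×1000 = -62.569‰
f_A = (δ_mix − δ_B)/(δ_A − δ_B) = (-40.0 − (-62.569))/(1.664 − (-62.569))
f_A = 22.569 / 64.233 = 0.3514

0.351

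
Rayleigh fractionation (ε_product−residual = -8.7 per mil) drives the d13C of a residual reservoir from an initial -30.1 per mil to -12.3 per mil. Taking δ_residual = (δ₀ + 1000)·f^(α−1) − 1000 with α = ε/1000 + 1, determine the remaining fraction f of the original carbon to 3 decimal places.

α − 1 = ε/1000 = -0.0087
(δ_res + 1000)/(δ₀ + 1000) = (-12.3 + 1000)/(-30.1 + 1000) = 987.7/969.9 = 1.018352
f = 1.018352^(1/-0.0087) = exp(ln(1.018352)/-0.0087) = exp(0.01819/-0.0087)
f = exp(-2.0903) = 0.1236

0.124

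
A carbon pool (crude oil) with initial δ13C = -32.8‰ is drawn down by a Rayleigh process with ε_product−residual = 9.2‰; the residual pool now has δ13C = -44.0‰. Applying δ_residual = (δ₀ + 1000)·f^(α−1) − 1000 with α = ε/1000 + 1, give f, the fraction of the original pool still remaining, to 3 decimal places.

0.282

α − 1 = ε/1000 = 0.0092
(δ_res + 1000)/(δ₀ + 1000) = (-44.0 + 1000)/(-32.8 + 1000) = 956.0/967.2 = 0.988420
f = 0.988420^(1/0.0092) = exp(ln(0.988420)/0.0092) = exp(-0.01165/0.0092)
f = exp(-1.2660) = 0.2820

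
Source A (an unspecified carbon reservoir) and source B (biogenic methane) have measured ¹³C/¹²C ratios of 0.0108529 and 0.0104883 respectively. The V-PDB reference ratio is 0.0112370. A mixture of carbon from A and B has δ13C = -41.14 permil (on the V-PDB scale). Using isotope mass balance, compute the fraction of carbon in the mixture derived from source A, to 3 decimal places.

δ_A = (0.0108529/0.0112370 − 1)×1000 = (0.965818 − 1)×1000 = -34.182 permil
δ_B = (0.0104883/0.0112370 − 1)×1000 = (0.933372 − 1)×1000 = -66.628 permil
f_A = (δ_mix − δ_B)/(δ_A − δ_B) = (-41.14 − (-66.628))/(-34.182 − (-66.628))
f_A = 25.488 / 32.446 = 0.7855

0.786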